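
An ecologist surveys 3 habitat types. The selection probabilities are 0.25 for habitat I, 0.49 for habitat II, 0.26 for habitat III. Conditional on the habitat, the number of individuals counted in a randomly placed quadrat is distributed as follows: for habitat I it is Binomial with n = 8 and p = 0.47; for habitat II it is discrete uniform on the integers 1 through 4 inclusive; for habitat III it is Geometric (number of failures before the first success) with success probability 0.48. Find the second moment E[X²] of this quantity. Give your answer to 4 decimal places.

8.5995

For each component E[X²] = Var + (mean)², giving I: 16.1304; II: 7.5; III: 3.43056.
Overall E[X²] = 0.25·16.1304 + 0.49·7.5 + 0.26·3.43056 = 8.59954.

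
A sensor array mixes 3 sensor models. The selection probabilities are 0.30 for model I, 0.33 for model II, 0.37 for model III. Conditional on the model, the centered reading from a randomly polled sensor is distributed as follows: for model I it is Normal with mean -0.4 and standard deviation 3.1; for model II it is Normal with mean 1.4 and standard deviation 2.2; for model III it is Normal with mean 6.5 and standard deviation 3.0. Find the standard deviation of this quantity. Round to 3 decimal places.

4.073

Per component, I: μ=-0.4, E[X²]=9.77; II: μ=1.4, E[X²]=6.8; III: μ=6.5, E[X²]=51.25.
E[X] = 0.3·-0.4 + 0.33·1.4 + 0.37·6.5 = 2.747.
E[X²] = 0.3·9.77 + 0.33·6.8 + 0.37·51.25 = 24.1375.
Var(X) = E[X²] − (E[X])² = 24.1375 − 7.54601 = 16.5915.
SD(X) = √16.5915 = 4.07327.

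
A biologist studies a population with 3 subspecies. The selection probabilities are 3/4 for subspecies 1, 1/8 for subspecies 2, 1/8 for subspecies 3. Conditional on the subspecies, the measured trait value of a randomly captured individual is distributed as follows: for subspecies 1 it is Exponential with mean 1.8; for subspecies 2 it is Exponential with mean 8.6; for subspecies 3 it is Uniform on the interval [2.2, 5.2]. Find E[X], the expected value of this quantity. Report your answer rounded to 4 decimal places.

2.8875

Component means — 1: 1.8; 2: 8.6; 3: 3.7.
E[X] = 0.75·1.8 + 0.125·8.6 + 0.125·3.7 = 2.8875.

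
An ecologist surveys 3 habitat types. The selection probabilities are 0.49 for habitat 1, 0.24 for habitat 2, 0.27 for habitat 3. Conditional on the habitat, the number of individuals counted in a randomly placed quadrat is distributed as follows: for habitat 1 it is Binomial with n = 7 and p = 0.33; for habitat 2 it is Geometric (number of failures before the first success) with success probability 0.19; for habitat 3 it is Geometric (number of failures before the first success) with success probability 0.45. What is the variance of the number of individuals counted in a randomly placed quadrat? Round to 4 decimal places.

8.0811

Per component, 1: μ=2.31, E[X²]=6.8838; 2: μ=4.26316, E[X²]=40.6122; 3: μ=1.22222, E[X²]=4.20988.
E[X] = 0.49·2.31 + 0.24·4.26316 + 0.27·1.22222 = 2.48506.
E[X²] = 0.49·6.8838 + 0.24·40.6122 + 0.27·4.20988 = 14.2567.
Var(X) = E[X²] − (E[X])² = 14.2567 − 6.17551 = 8.08114.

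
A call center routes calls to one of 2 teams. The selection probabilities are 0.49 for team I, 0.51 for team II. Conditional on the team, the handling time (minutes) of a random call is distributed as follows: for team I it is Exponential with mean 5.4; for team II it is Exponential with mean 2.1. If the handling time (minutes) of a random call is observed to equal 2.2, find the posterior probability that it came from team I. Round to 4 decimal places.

Likelihoods f(2.2 | ·): I: 0.123217; II: 0.167034.
Posterior ∝ prior × likelihood. Numerator for I: 0.49·0.123217 = 0.0603764.
Normalizing constant: 0.49·0.123217 + 0.51·0.167034 = 0.145564.
P(I | observation) = 0.0603764 / 0.145564 = 0.414776.

0.4148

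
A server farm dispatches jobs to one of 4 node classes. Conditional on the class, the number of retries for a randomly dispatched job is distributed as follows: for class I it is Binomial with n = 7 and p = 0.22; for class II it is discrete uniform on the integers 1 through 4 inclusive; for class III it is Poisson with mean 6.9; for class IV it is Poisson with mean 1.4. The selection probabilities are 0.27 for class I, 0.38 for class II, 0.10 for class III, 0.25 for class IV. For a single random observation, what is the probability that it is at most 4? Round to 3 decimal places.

Conditional on each class, P(X ≤ 4): I: 0.992772; II: 1; III: 0.182311; IV: 0.985747.
By total probability, P(X ≤ 4) = 0.27·0.992772 + 0.38·1 + 0.1·0.182311 + 0.25·0.985747 = 0.912716.

0.913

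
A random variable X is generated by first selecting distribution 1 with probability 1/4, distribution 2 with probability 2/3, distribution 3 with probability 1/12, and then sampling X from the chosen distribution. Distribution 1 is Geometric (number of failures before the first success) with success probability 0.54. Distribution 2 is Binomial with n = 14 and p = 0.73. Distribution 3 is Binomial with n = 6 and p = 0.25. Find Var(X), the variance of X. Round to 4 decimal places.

21.1879

Per component, 1: μ=0.851852, E[X²]=2.30316; 2: μ=10.22, E[X²]=107.208; 3: μ=1.5, E[X²]=3.375.
E[X] = 0.25·0.851852 + 0.666667·10.22 + 0.0833333·1.5 = 7.1513.
E[X²] = 0.25·2.30316 + 0.666667·107.208 + 0.0833333·3.375 = 72.3289.
Var(X) = E[X²] − (E[X])² = 72.3289 − 51.141 = 21.1879.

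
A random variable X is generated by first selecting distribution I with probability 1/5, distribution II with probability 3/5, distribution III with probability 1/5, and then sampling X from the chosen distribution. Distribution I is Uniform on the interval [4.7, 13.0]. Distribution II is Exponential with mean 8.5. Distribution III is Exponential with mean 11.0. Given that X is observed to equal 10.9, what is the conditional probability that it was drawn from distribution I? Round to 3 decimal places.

Likelihoods f(10.9 | ·): I: 0.120482; II: 0.0326334; III: 0.033749.
Posterior ∝ prior × likelihood. Numerator for I: 0.2·0.120482 = 0.0240964.
Normalizing constant: 0.2·0.120482 + 0.6·0.0326334 + 0.2·0.033749 = 0.0504262.
P(I | observation) = 0.0240964 / 0.0504262 = 0.477854.

0.478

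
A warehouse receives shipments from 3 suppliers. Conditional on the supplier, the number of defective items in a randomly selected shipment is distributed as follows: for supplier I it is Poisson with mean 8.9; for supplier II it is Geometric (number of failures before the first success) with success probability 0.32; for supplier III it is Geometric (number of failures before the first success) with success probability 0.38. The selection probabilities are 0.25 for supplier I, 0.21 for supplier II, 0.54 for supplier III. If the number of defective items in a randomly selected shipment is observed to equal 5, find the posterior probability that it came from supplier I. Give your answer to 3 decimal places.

Likelihoods P(X=5 | ·): I: 0.063467; II: 0.0465259; III: 0.034813.
Posterior ∝ prior × likelihood. Numerator for I: 0.25·0.063467 = 0.0158667.
Normalizing constant: 0.25·0.063467 + 0.21·0.0465259 + 0.54·0.034813 = 0.0444362.
P(I | observation) = 0.0158667 / 0.0444362 = 0.357068.

0.357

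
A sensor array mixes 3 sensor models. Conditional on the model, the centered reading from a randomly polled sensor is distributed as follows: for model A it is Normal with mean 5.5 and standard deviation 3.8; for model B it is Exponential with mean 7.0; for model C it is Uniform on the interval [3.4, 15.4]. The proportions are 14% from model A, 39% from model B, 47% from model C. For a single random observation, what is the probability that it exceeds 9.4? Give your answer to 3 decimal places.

Conditional on each model, P(X > 9.4): A: 0.152371; B: 0.261099; C: 0.5.
By total probability, P(X > 9.4) = 0.14·0.152371 + 0.39·0.261099 + 0.47·0.5 = 0.35816.

0.358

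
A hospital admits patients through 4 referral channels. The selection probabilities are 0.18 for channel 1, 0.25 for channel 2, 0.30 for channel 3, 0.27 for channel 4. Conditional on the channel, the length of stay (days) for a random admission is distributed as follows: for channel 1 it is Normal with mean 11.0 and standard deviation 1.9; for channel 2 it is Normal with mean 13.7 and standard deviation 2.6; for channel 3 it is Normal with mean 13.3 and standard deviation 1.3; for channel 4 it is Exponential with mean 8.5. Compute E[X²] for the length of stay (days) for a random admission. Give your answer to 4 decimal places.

For each component E[X²] = Var + (mean)², giving 1: 124.61; 2: 194.45; 3: 178.58; 4: 144.5.
Overall E[X²] = 0.18·124.61 + 0.25·194.45 + 0.3·178.58 + 0.27·144.5 = 163.631.

163.6313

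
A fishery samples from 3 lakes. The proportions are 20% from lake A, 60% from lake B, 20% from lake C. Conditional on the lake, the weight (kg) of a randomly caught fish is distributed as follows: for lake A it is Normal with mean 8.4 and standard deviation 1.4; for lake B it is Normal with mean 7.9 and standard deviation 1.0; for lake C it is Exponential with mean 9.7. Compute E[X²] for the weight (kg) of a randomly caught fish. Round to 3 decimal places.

90.186

For each component E[X²] = Var + (mean)², giving A: 72.52; B: 63.41; C: 188.18.
Overall E[X²] = 0.2·72.52 + 0.6·63.41 + 0.2·188.18 = 90.186.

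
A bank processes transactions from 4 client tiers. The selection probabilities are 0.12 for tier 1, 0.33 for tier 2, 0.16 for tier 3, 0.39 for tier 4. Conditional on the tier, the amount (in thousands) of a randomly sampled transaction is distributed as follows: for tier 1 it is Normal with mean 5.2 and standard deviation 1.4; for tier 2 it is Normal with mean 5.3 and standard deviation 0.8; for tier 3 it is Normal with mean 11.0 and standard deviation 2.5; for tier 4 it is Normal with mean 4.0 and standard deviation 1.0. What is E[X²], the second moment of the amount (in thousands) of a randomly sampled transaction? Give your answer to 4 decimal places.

39.9509

For each component E[X²] = Var + (mean)², giving 1: 29; 2: 28.73; 3: 127.25; 4: 17.
Overall E[X²] = 0.12·29 + 0.33·28.73 + 0.16·127.25 + 0.39·17 = 39.9509.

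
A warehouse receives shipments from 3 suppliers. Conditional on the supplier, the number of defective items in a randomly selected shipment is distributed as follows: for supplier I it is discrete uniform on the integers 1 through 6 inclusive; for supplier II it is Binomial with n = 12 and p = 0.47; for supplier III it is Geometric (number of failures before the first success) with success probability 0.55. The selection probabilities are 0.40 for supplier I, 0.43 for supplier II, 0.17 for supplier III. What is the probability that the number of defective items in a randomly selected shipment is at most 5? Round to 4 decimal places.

0.7042

Conditional on each supplier, P(X ≤ 5): I: 0.833333; II: 0.470347; III: 0.991696.
By total probability, P(X ≤ 5) = 0.4·0.833333 + 0.43·0.470347 + 0.17·0.991696 = 0.704171.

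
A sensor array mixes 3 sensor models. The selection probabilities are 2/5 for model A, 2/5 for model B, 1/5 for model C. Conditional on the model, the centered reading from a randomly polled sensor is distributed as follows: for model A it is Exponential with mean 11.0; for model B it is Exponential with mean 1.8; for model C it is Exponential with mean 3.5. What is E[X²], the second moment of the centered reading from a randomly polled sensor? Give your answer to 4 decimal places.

For each component E[X²] = Var + (mean)², giving A: 242; B: 6.48; C: 24.5.
Overall E[X²] = 0.4·242 + 0.4·6.48 + 0.2·24.5 = 104.292.

104.2920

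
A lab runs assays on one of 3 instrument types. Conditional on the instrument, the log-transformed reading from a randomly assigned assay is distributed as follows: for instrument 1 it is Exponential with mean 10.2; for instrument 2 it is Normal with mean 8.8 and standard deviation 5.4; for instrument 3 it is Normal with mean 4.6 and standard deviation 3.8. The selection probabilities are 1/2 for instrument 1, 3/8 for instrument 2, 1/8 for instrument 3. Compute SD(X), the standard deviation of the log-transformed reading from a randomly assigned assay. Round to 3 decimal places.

8.241

Per component, 1: μ=10.2, E[X²]=208.08; 2: μ=8.8, E[X²]=106.6; 3: μ=4.6, E[X²]=35.6.
E[X] = 0.5·10.2 + 0.375·8.8 + 0.125·4.6 = 8.975.
E[X²] = 0.5·208.08 + 0.375·106.6 + 0.125·35.6 = 148.465.
Var(X) = E[X²] − (E[X])² = 148.465 − 80.5506 = 67.9144.
SD(X) = √67.9144 = 8.24102.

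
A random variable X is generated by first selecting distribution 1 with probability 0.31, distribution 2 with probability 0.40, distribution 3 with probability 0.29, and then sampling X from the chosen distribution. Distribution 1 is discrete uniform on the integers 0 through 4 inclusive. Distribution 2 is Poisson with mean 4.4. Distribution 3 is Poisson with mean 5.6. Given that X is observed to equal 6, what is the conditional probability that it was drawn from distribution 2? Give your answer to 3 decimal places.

Likelihoods P(X=6 | ·): 1: 0; 2: 0.123734; 3: 0.158397.
Posterior ∝ prior × likelihood. Numerator for 2: 0.4·0.123734 = 0.0494935.
Normalizing constant: 0.31·0 + 0.4·0.123734 + 0.29·0.158397 = 0.0954286.
P(2 | observation) = 0.0494935 / 0.0954286 = 0.518644.

0.519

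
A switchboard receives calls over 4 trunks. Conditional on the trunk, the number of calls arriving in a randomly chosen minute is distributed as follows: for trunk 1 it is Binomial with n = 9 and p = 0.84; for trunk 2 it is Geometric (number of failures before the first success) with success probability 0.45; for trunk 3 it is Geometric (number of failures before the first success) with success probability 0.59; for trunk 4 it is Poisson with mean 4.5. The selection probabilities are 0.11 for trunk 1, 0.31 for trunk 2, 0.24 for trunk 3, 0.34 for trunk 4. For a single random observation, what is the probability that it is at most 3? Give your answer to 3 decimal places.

0.631

Conditional on each trunk, P(X ≤ 3): 1: 0.000906792; 2: 0.908494; 3: 0.971742; 4: 0.342296.
By total probability, P(X ≤ 3) = 0.11·0.000906792 + 0.31·0.908494 + 0.24·0.971742 + 0.34·0.342296 = 0.631332.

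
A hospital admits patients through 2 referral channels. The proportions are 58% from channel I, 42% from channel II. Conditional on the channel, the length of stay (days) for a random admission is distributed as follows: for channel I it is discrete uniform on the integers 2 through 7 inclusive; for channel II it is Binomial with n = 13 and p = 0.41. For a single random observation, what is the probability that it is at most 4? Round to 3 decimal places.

0.427

Conditional on each channel, P(X ≤ 4): I: 0.5; II: 0.32585.
By total probability, P(X ≤ 4) = 0.58·0.5 + 0.42·0.32585 = 0.426857.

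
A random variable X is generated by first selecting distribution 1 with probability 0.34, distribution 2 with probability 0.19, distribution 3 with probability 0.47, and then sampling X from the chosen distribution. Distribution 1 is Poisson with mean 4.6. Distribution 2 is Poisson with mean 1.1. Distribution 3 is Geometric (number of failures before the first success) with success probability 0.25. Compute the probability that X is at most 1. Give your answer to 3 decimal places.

0.358

Conditional on each component, P(X ≤ 1): 1: 0.0562903; 2: 0.699029; 3: 0.4375.
By total probability, P(X ≤ 1) = 0.34·0.0562903 + 0.19·0.699029 + 0.47·0.4375 = 0.357579.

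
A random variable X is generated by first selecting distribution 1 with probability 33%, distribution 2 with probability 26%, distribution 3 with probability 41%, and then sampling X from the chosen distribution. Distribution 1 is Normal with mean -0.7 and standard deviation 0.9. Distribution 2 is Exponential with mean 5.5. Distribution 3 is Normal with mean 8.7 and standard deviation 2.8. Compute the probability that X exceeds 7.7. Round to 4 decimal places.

0.3263

Conditional on each component, P(X > 7.7): 1: 0; 2: 0.246597; 3: 0.639508.
By total probability, P(X > 7.7) = 0.33·0 + 0.26·0.246597 + 0.41·0.639508 = 0.326313.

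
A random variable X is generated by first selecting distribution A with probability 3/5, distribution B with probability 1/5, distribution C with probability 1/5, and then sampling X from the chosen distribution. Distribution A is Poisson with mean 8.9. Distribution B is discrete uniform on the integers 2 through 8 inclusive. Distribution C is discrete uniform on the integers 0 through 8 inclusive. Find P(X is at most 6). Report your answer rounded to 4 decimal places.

Conditional on each component, P(X ≤ 6): A: 0.216042; B: 0.714286; C: 0.777778.
By total probability, P(X ≤ 6) = 0.6·0.216042 + 0.2·0.714286 + 0.2·0.777778 = 0.428038.

0.4280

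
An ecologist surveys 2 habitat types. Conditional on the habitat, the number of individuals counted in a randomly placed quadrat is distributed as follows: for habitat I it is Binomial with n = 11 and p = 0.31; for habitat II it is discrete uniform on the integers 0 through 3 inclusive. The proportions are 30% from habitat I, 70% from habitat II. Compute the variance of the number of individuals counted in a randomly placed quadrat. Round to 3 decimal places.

Per component, I: μ=3.41, E[X²]=13.981; II: μ=1.5, E[X²]=3.5.
E[X] = 0.3·3.41 + 0.7·1.5 = 2.073.
E[X²] = 0.3·13.981 + 0.7·3.5 = 6.6443.
Var(X) = E[X²] − (E[X])² = 6.6443 − 4.29733 = 2.34697.

2.347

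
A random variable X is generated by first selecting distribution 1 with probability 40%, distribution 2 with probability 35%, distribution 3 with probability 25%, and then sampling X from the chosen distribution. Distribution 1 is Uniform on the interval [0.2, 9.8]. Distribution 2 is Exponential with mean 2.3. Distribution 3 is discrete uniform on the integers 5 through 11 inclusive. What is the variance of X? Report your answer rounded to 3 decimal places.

10.687

Per component, 1: μ=5, E[X²]=32.68; 2: μ=2.3, E[X²]=10.58; 3: μ=8, E[X²]=68.
E[X] = 0.4·5 + 0.35·2.3 + 0.25·8 = 4.805.
E[X²] = 0.4·32.68 + 0.35·10.58 + 0.25·68 = 33.775.
Var(X) = E[X²] − (E[X])² = 33.775 − 23.088 = 10.687.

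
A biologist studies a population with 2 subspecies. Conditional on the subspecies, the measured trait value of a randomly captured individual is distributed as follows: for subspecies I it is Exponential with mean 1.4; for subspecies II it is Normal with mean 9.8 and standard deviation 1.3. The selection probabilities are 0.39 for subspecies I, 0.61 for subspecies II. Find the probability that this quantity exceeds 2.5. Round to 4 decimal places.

0.6754

Conditional on each subspecies, P(X > 2.5): I: 0.167677; II: 1.
By total probability, P(X > 2.5) = 0.39·0.167677 + 0.61·1 = 0.675394.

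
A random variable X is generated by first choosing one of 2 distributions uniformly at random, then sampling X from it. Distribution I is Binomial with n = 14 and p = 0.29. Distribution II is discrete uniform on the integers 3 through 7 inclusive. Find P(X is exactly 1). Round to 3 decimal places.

0.024

Conditional on each component, P(X = 1): I: 0.0473026; II: 0.
By total probability, P(X = 1) = 0.5·0.0473026 + 0.5·0 = 0.0236513.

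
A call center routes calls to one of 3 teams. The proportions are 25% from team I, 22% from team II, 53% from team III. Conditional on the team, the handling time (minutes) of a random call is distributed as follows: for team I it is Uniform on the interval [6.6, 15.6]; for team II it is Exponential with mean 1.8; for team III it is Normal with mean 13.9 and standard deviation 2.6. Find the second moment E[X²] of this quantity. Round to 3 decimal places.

139.900

For each component E[X²] = Var + (mean)², giving I: 129.96; II: 6.48; III: 199.97.
Overall E[X²] = 0.25·129.96 + 0.22·6.48 + 0.53·199.97 = 139.9.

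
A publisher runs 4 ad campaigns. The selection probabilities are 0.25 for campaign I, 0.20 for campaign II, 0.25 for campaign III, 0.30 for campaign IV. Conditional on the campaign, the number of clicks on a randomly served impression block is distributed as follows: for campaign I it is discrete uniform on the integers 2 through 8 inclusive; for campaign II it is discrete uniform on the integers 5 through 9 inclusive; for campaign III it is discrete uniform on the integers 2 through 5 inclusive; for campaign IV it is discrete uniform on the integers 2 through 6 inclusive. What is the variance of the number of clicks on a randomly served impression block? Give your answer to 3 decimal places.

3.899

Per component, I: μ=5, E[X²]=29; II: μ=7, E[X²]=51; III: μ=3.5, E[X²]=13.5; IV: μ=4, E[X²]=18.
E[X] = 0.25·5 + 0.2·7 + 0.25·3.5 + 0.3·4 = 4.725.
E[X²] = 0.25·29 + 0.2·51 + 0.25·13.5 + 0.3·18 = 26.225.
Var(X) = E[X²] − (E[X])² = 26.225 − 22.3256 = 3.89938.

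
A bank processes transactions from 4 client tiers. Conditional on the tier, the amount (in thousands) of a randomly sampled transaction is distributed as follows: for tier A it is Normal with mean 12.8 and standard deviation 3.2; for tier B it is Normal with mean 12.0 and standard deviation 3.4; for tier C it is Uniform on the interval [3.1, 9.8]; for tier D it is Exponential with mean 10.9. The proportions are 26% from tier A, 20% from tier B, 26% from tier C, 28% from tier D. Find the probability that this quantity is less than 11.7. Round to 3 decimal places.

Conditional on each tier, P(X < 11.7): A: 0.365517; B: 0.464845; C: 1; D: 0.658154.
By total probability, P(X < 11.7) = 0.26·0.365517 + 0.2·0.464845 + 0.26·1 + 0.28·0.658154 = 0.632287.

0.632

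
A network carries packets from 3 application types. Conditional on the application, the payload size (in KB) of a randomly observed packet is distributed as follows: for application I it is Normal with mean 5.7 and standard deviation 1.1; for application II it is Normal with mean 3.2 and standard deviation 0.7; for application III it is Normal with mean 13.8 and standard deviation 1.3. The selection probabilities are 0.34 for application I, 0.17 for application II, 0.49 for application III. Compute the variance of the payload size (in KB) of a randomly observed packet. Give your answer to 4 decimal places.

21.9743

Per component, I: μ=5.7, E[X²]=33.7; II: μ=3.2, E[X²]=10.73; III: μ=13.8, E[X²]=192.13.
E[X] = 0.34·5.7 + 0.17·3.2 + 0.49·13.8 = 9.244.
E[X²] = 0.34·33.7 + 0.17·10.73 + 0.49·192.13 = 107.426.
Var(X) = E[X²] − (E[X])² = 107.426 − 85.4515 = 21.9743.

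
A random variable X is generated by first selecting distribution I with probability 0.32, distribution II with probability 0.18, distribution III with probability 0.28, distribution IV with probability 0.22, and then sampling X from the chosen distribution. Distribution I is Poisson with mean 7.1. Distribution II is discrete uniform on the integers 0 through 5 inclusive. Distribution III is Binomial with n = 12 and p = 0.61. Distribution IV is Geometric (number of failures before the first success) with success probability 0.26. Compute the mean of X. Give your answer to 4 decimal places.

5.3978

Component means — I: 7.1; II: 2.5; III: 7.32; IV: 2.84615.
E[X] = 0.32·7.1 + 0.18·2.5 + 0.28·7.32 + 0.22·2.84615 = 5.39775.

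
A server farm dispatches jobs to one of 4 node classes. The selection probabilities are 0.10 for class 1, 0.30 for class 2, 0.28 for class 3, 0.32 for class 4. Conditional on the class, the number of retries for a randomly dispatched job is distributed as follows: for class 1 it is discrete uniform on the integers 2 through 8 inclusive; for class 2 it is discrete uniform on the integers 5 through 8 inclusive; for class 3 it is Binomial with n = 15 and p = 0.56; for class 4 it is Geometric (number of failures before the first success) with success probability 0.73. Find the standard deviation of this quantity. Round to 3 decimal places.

3.569

Per component, 1: μ=5, E[X²]=29; 2: μ=6.5, E[X²]=43.5; 3: μ=8.4, E[X²]=74.256; 4: μ=0.369863, E[X²]=0.64346.
E[X] = 0.1·5 + 0.3·6.5 + 0.28·8.4 + 0.32·0.369863 = 4.92036.
E[X²] = 0.1·29 + 0.3·43.5 + 0.28·74.256 + 0.32·0.64346 = 36.9476.
Var(X) = E[X²] − (E[X])² = 36.9476 − 24.2099 = 12.7377.
SD(X) = √12.7377 = 3.56899.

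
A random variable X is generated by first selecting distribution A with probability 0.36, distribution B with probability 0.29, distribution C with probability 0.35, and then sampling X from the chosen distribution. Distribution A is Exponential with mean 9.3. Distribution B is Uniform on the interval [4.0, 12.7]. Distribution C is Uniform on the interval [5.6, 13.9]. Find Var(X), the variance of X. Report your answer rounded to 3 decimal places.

35.294

Per component, A: μ=9.3, E[X²]=172.98; B: μ=8.35, E[X²]=76.03; C: μ=9.75, E[X²]=100.803.
E[X] = 0.36·9.3 + 0.29·8.35 + 0.35·9.75 = 9.182.
E[X²] = 0.36·172.98 + 0.29·76.03 + 0.35·100.803 = 119.603.
Var(X) = E[X²] − (E[X])² = 119.603 − 84.3091 = 35.2935.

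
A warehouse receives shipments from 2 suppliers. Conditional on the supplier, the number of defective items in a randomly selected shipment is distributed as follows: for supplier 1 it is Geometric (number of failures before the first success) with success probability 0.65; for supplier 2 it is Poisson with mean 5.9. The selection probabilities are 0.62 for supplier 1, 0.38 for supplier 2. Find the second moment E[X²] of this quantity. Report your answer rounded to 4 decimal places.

For each component E[X²] = Var + (mean)², giving 1: 1.11834; 2: 40.71.
Overall E[X²] = 0.62·1.11834 + 0.38·40.71 = 16.1632.

16.1632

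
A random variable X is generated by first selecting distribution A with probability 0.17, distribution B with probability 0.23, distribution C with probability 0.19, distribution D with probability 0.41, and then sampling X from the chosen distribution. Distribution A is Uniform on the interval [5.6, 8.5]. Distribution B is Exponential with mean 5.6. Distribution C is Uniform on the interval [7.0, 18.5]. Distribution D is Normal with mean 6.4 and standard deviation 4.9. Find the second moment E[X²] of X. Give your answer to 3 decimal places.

For each component E[X²] = Var + (mean)², giving A: 50.4033; B: 62.72; C: 173.583; D: 64.97.
Overall E[X²] = 0.17·50.4033 + 0.23·62.72 + 0.19·173.583 + 0.41·64.97 = 82.6127.

82.613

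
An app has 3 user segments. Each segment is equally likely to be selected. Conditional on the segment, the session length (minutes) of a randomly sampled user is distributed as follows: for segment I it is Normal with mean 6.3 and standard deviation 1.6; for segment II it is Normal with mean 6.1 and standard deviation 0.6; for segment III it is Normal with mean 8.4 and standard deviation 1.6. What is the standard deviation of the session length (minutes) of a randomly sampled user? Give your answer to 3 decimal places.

1.706

Per component, I: μ=6.3, E[X²]=42.25; II: μ=6.1, E[X²]=37.57; III: μ=8.4, E[X²]=73.12.
E[X] = 0.333333·6.3 + 0.333333·6.1 + 0.333333·8.4 = 6.93333.
E[X²] = 0.333333·42.25 + 0.333333·37.57 + 0.333333·73.12 = 50.98.
Var(X) = E[X²] − (E[X])² = 50.98 − 48.0711 = 2.90889.
SD(X) = √2.90889 = 1.70555.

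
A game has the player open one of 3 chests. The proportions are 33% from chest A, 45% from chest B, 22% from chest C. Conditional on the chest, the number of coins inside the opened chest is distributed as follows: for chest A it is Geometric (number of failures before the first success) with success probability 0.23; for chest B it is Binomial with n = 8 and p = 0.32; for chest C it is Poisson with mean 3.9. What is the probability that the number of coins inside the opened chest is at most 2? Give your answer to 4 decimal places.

0.4606

Conditional on each chest, P(X ≤ 2): A: 0.543467; B: 0.501298; C: 0.253125.
By total probability, P(X ≤ 2) = 0.33·0.543467 + 0.45·0.501298 + 0.22·0.253125 = 0.460616.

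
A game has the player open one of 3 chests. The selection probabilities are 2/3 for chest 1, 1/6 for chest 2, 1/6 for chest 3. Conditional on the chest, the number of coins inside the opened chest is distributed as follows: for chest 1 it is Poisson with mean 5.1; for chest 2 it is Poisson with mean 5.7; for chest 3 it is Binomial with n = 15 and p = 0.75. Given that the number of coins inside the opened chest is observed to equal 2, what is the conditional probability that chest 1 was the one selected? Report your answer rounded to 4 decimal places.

Likelihoods P(X=2 | ·): 1: 0.0792882; 2: 0.0543552; 3: 8.801e-07.
Posterior ∝ prior × likelihood. Numerator for 1: 0.666667·0.0792882 = 0.0528588.
Normalizing constant: 0.666667·0.0792882 + 0.166667·0.0543552 + 0.166667·8.801e-07 = 0.0619181.
P(1 | observation) = 0.0528588 / 0.0619181 = 0.853688.

0.8537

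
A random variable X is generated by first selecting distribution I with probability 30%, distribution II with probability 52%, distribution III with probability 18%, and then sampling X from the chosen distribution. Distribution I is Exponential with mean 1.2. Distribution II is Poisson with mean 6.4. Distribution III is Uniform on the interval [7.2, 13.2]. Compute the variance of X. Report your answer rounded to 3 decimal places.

14.244

Per component, I: μ=1.2, E[X²]=2.88; II: μ=6.4, E[X²]=47.36; III: μ=10.2, E[X²]=107.04.
E[X] = 0.3·1.2 + 0.52·6.4 + 0.18·10.2 = 5.524.
E[X²] = 0.3·2.88 + 0.52·47.36 + 0.18·107.04 = 44.7584.
Var(X) = E[X²] − (E[X])² = 44.7584 − 30.5146 = 14.2438.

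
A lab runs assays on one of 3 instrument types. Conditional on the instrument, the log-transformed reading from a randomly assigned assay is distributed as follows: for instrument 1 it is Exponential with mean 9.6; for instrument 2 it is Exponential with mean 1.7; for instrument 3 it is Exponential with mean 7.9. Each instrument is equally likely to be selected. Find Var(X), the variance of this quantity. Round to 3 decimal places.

64.013

Per component, 1: μ=9.6, E[X²]=184.32; 2: μ=1.7, E[X²]=5.78; 3: μ=7.9, E[X²]=124.82.
E[X] = 0.333333·9.6 + 0.333333·1.7 + 0.333333·7.9 = 6.4.
E[X²] = 0.333333·184.32 + 0.333333·5.78 + 0.333333·124.82 = 104.973.
Var(X) = E[X²] − (E[X])² = 104.973 − 40.96 = 64.0133.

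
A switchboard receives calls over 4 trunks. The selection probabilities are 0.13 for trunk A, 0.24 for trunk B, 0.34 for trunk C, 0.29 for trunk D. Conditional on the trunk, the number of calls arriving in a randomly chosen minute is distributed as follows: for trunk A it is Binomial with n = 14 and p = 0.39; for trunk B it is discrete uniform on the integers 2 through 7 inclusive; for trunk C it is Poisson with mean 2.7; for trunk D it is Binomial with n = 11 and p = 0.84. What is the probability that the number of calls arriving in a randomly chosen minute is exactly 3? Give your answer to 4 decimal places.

Conditional on each trunk, P(X = 3): A: 0.0939558; B: 0.166667; C: 0.220468; D: 4.20031e-05.
By total probability, P(X = 3) = 0.13·0.0939558 + 0.24·0.166667 + 0.34·0.220468 + 0.29·4.20031e-05 = 0.127185.

0.1272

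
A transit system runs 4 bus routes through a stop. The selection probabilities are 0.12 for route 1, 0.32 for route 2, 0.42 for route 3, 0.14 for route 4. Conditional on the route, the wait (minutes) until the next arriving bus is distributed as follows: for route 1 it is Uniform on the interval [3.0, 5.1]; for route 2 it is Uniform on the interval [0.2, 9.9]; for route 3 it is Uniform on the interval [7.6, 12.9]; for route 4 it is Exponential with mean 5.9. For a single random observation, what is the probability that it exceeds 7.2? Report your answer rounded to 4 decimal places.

Conditional on each route, P(X > 7.2): 1: 0; 2: 0.278351; 3: 1; 4: 0.29513.
By total probability, P(X > 7.2) = 0.12·0 + 0.32·0.278351 + 0.42·1 + 0.14·0.29513 = 0.55039.

0.5504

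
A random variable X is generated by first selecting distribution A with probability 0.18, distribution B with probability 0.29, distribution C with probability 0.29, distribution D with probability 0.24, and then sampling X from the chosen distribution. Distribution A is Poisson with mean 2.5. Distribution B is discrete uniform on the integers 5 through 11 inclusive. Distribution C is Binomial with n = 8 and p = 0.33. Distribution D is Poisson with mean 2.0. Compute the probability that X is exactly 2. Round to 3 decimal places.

Conditional on each component, P(X = 2): A: 0.256516; B: 0; C: 0.275826; D: 0.270671.
By total probability, P(X = 2) = 0.18·0.256516 + 0.29·0 + 0.29·0.275826 + 0.24·0.270671 = 0.191123.

0.191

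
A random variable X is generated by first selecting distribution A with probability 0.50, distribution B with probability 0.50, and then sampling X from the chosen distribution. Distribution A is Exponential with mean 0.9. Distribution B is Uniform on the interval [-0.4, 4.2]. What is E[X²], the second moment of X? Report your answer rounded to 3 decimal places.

3.497

For each component E[X²] = Var + (mean)², giving A: 1.62; B: 5.37333.
Overall E[X²] = 0.5·1.62 + 0.5·5.37333 = 3.49667.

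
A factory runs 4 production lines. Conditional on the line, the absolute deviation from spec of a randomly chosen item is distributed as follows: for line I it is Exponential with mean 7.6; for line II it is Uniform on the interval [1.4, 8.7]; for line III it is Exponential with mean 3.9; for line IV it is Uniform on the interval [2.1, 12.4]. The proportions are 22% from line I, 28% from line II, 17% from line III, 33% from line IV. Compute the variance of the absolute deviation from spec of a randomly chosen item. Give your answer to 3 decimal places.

21.515

Per component, I: μ=7.6, E[X²]=115.52; II: μ=5.05, E[X²]=29.9433; III: μ=3.9, E[X²]=30.42; IV: μ=7.25, E[X²]=61.4033.
E[X] = 0.22·7.6 + 0.28·5.05 + 0.17·3.9 + 0.33·7.25 = 6.1415.
E[X²] = 0.22·115.52 + 0.28·29.9433 + 0.17·30.42 + 0.33·61.4033 = 59.233.
Var(X) = E[X²] − (E[X])² = 59.233 − 37.718 = 21.515.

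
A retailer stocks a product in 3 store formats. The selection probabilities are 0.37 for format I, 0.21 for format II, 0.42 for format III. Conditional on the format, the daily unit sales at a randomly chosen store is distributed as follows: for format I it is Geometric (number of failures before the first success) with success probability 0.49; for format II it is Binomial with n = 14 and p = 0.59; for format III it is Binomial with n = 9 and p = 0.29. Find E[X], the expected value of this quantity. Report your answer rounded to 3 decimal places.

Component means — I: 1.04082; II: 8.26; III: 2.61.
E[X] = 0.37·1.04082 + 0.21·8.26 + 0.42·2.61 = 3.2159.

3.216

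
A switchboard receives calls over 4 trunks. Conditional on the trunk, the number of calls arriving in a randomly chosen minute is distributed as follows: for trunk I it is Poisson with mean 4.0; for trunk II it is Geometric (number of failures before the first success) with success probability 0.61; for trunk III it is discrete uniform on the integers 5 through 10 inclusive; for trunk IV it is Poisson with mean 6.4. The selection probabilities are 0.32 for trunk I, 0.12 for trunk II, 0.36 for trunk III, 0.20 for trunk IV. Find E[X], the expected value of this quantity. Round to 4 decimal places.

5.3367

Component means — I: 4; II: 0.639344; III: 7.5; IV: 6.4.
E[X] = 0.32·4 + 0.12·0.639344 + 0.36·7.5 + 0.2·6.4 = 5.33672.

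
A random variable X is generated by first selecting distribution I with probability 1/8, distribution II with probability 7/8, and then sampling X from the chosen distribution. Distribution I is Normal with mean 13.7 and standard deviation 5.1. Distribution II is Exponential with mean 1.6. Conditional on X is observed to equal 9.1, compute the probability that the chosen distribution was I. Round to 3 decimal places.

Likelihoods f(9.1 | ·): I: 0.0520815; II: 0.00211753.
Posterior ∝ prior × likelihood. Numerator for I: 0.125·0.0520815 = 0.00651019.
Normalizing constant: 0.125·0.0520815 + 0.875·0.00211753 = 0.00836303.
P(I | observation) = 0.00651019 / 0.00836303 = 0.778449.

0.778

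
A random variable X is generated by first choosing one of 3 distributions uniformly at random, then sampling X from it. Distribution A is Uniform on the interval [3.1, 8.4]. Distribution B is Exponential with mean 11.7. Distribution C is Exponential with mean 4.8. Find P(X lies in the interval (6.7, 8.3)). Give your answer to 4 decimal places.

Conditional on each component, P(6.7 < X < 8.3): A: 0.301887; B: 0.0720906; C: 0.0701944.
By total probability, P(6.7 < X < 8.3) = 0.333333·0.301887 + 0.333333·0.0720906 + 0.333333·0.0701944 = 0.148057.

0.1481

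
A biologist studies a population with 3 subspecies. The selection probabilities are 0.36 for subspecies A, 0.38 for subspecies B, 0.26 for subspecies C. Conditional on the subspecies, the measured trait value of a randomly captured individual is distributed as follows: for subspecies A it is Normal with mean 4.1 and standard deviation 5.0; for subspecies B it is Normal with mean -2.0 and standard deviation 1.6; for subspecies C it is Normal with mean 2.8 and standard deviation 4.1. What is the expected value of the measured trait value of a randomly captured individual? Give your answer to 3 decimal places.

Component means — A: 4.1; B: -2; C: 2.8.
E[X] = 0.36·4.1 + 0.38·-2 + 0.26·2.8 = 1.444.

1.444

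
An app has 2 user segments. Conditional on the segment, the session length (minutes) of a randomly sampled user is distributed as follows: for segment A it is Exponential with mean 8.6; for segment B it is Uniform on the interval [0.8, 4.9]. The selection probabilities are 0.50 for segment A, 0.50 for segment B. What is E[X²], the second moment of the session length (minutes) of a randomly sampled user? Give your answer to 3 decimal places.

For each component E[X²] = Var + (mean)², giving A: 147.92; B: 9.52333.
Overall E[X²] = 0.5·147.92 + 0.5·9.52333 = 78.7217.

78.722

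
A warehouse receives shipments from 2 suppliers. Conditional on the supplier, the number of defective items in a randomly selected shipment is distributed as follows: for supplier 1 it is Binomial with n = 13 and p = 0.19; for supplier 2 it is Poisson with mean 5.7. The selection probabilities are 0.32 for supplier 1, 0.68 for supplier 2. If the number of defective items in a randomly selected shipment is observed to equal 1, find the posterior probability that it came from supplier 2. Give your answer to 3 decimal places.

Likelihoods P(X=1 | ·): 1: 0.197023; 2: 0.019072.
Posterior ∝ prior × likelihood. Numerator for 2: 0.68·0.019072 = 0.012969.
Normalizing constant: 0.32·0.197023 + 0.68·0.019072 = 0.0760164.
P(2 | observation) = 0.012969 / 0.0760164 = 0.170608.

0.171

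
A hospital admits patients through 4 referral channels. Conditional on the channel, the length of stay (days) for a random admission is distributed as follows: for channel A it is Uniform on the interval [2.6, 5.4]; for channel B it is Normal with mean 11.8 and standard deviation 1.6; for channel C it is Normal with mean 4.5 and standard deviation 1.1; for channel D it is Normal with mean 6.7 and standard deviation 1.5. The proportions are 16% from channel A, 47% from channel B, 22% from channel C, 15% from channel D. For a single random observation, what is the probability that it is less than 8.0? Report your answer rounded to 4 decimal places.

Conditional on each channel, P(X < 8.0): A: 1; B: 0.00877448; C: 0.999268; D: 0.806938.
By total probability, P(X < 8.0) = 0.16·1 + 0.47·0.00877448 + 0.22·0.999268 + 0.15·0.806938 = 0.505004.

0.5050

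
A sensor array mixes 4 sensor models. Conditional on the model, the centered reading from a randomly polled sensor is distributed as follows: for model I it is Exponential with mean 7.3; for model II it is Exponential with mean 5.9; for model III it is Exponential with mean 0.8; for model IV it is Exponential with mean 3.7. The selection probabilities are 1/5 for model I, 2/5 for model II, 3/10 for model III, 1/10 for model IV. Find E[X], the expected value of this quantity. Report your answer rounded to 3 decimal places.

4.430

Component means — I: 7.3; II: 5.9; III: 0.8; IV: 3.7.
E[X] = 0.2·7.3 + 0.4·5.9 + 0.3·0.8 + 0.1·3.7 = 4.43.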